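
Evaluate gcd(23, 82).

gcd(82, 23):
  82 = 3·23 + 13
  23 = 1·13 + 10
  13 = 1·10 + 3
  10 = 3·3 + 1
  3 = 3·1
so gcd(82, 23) = 1.

1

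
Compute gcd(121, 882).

1

gcd(882, 121):
  882 = 7·121 + 35
  121 = 3·35 + 16
  35 = 2·16 + 3
  16 = 5·3 + 1
  3 = 3·1
so gcd(882, 121) = 1.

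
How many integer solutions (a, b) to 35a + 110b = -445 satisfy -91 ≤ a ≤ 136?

11

gcd(110, 35):
  110 = 3*35 + 5
  35 = 7*5
so gcd(110, 35) = 5.
Back-substitute for Bézout coefficients:
  5 = 110 - 3*35
  ... = 35*(-3) + 110*(1)
Scale by -89: particular solution (267, -89); reduce a mod 22: (3, -5).
General solution: a = 3 + 22t, b = -5 - 7t for integer t.
-91 ≤ 3 + 22t ≤ 136 gives t ∈ [-4, 6], which is 11 values.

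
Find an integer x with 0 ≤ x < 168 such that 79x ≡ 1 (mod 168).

151

gcd(168, 79) = 1  (168 = 2*79 + 10, 79 = 7*10 + 9, 10 = 1*9 + 1, 9 = 9*1).
Back-substituting, 79*(-17) + 168*(8) = 1.
So 79*-17 ≡ 1 (mod 168), and -17 mod 168 = 151.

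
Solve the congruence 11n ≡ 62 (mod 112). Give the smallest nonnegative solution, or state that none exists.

26

gcd(112, 11) = 1.
1 divides 62, so solutions exist.
By Bézout, 11*(51) + 112*(-5) = 1.
So 11*(51) ≡ 1 (mod 112); multiply by 62: n ≡ 3162 (mod 112).
Smallest nonnegative: n = 3162 mod 112 = 26.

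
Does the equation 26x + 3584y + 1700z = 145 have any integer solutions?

no

gcd(3584, 26) = 2  (3584 = 137*26 + 22, 26 = 1*22 + 4, 22 = 5*4 + 2, 4 = 2*2).
gcd(2, 1700) = 2.
2 does not divide 145 (remainder 1), so no integer solutions.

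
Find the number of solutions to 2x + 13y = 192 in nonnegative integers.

8

gcd(13, 2) = 1.
By Bézout, 2*(-6) + 13*(1) = 1.
One solution: (5, 14).
General: x = 5 + 13t, y = 14 - 2t.
x ≥ 0 ⇒ t ≥ 0; y ≥ 0 ⇒ t ≤ 7. So t ∈ [0, 7]: 8 solutions.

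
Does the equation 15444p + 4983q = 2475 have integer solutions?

yes

gcd(15444, 4983):
  15444 = 3·4983 + 495
  4983 = 10·495 + 33
  495 = 15·33
so gcd(15444, 4983) = 33.
33 divides 2475, so integer solutions exist.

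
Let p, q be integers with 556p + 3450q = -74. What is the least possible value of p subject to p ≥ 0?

gcd(3450, 556) = 2.
2 divides -74, so solutions exist.
By Bézout, 556×(242) + 3450×(-39) = 2.
Scale by -74/2 = -37: (p₀, q₀) = (-8954, 1443).
General solution: p = -8954 + 1725t, q = 1443 - 278t for integer t.
p ≥ 0: smallest is -8954 mod 1725 = 1396 (at t = 6), with q = -225.

1396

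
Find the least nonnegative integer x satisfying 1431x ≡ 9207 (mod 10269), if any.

gcd(10269, 1431) = 9  (10269 = 7×1431 + 252, 1431 = 5×252 + 171, 252 = 1×171 + 81, 171 = 2×81 + 9, 81 = 9×9).
9 divides 9207, so solutions exist.
Back-substituting, 1431×(122) + 10269×(-17) = 9.
So 1431×(122) ≡ 9 (mod 10269); multiply by 1023: x ≡ 124806 (mod 1141).
Smallest nonnegative: x = 124806 mod 1141 = 437.

437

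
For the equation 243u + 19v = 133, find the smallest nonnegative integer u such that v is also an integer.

gcd(243, 19) = 1  (243 = 12×19 + 15, 19 = 1×15 + 4, 15 = 3×4 + 3, 4 = 1×3 + 1, 3 = 3×1).
1 divides 133, so solutions exist.
Back-substituting, 243×(-5) + 19×(64) = 1.
Scale by 133/1 = 133: (u₀, v₀) = (-665, 8512).
General solution: u = -665 + 19t, v = 8512 - 243t for integer t.
u ≥ 0: smallest is -665 mod 19 = 0 (at t = 35), with v = 7.

0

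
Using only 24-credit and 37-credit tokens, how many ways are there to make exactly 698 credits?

Need nonnegative integers with 24j + 37k = 698.
gcd(24, 37) = 1, and 24·(17) + 37·(-11) = 1.
So (j₀, k₀) = (11866, -7678); general j = 11866 + 37t, k = -7678 - 24t.
j ≥ 0 ⇒ t ≥ -320; k ≥ 0 ⇒ t ≤ -320. That's 1 value of t.

1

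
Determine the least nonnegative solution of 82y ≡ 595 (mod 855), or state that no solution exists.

685

gcd(855, 82) = 1.
1 divides 595, so solutions exist.
By Bézout, 82*(73) + 855*(-7) = 1.
So 82*(73) ≡ 1 (mod 855); multiply by 595: y ≡ 43435 (mod 855).
Smallest nonnegative: y = 43435 mod 855 = 685.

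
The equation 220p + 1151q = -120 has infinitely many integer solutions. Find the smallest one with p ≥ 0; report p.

gcd(1151, 220) = 1  (1151 = 5·220 + 51, 220 = 4·51 + 16, 51 = 3·16 + 3, 16 = 5·3 + 1, 3 = 3·1).
1 divides -120, so solutions exist.
Back-substituting, 220·(361) + 1151·(-69) = 1.
Scale by -120/1 = -120: (p₀, q₀) = (-43320, 8280).
General solution: p = -43320 + 1151t, q = 8280 - 220t for integer t.
p ≥ 0: smallest is -43320 mod 1151 = 418 (at t = 38), with q = -80.

418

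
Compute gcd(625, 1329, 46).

1

gcd(1329, 625):
  1329 = 2×625 + 79
  625 = 7×79 + 72
  79 = 1×72 + 7
  72 = 10×7 + 2
  7 = 3×2 + 1
  2 = 2×1
so gcd(1329, 625) = 1.
gcd(1, 46) = 1.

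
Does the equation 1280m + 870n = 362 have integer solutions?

gcd(1280, 870) = 10.
10 does not divide 362 (remainder 2), so no integer solutions.

no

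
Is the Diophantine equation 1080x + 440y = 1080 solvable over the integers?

yes

gcd(1080, 440) = 40.
40 divides 1080, so integer solutions exist.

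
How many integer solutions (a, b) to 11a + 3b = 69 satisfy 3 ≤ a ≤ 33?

11

gcd(11, 3) = 1.
By Bézout, 11*(-1) + 3*(4) = 1.
Particular solution: (0, 23).
General solution: a = 0 + 3t, b = 23 - 11t for integer t.
3 ≤ 0 + 3t ≤ 33 gives t ∈ [1, 11], which is 11 values.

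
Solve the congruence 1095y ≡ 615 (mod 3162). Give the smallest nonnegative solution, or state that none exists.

gcd(3162, 1095) = 3  (3162 = 2×1095 + 972, 1095 = 1×972 + 123, 972 = 7×123 + 111, 123 = 1×111 + 12, 111 = 9×12 + 3, 12 = 4×3).
3 divides 615, so solutions exist.
Back-substituting, 1095×(-257) + 3162×(89) = 3.
So 1095×(-257) ≡ 3 (mod 3162); multiply by 205: y ≡ -52685 (mod 1054).
Smallest nonnegative: y = -52685 mod 1054 = 15.

15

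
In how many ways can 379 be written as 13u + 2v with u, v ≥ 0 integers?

gcd(13, 2) = 1.
By Bézout, 13×(1) + 2×(-6) = 1.
One solution: (1, 183).
General: u = 1 + 2t, v = 183 - 13t.
u ≥ 0 ⇒ t ≥ 0; v ≥ 0 ⇒ t ≤ 14. So t ∈ [0, 14]: 15 solutions.

15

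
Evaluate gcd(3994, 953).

gcd(3994, 953) = 1  (3994 = 4×953 + 182, 953 = 5×182 + 43, 182 = 4×43 + 10, 43 = 4×10 + 3, 10 = 3×3 + 1, 3 = 3×1).

1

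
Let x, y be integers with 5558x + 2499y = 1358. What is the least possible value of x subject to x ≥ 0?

172

gcd(5558, 2499) = 7  (5558 = 2*2499 + 560, 2499 = 4*560 + 259, 560 = 2*259 + 42, 259 = 6*42 + 7, 42 = 6*7).
7 divides 1358, so solutions exist.
Back-substituting, 5558*(-58) + 2499*(129) = 7.
Scale by 1358/7 = 194: (x₀, y₀) = (-11252, 25026).
General solution: x = -11252 + 357t, y = 25026 - 794t for integer t.
x ≥ 0: smallest is -11252 mod 357 = 172 (at t = 32), with y = -382.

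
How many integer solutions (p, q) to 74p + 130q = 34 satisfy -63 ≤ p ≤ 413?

gcd(130, 74) = 2.
By Bézout, 74·(-7) + 130·(4) = 2.
Particular solution: (11, -6).
General solution: p = 11 + 65t, q = -6 - 37t for integer t.
-63 ≤ 11 + 65t ≤ 413 gives t ∈ [-1, 6], which is 8 values.

8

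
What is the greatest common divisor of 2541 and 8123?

1

gcd(8123, 2541):
  8123 = 3×2541 + 500
  2541 = 5×500 + 41
  500 = 12×41 + 8
  41 = 5×8 + 1
  8 = 8×1
so gcd(8123, 2541) = 1.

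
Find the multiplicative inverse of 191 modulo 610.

511

gcd(610, 191) = 1  (610 = 3*191 + 37, 191 = 5*37 + 6, 37 = 6*6 + 1, 6 = 6*1).
Back-substituting, 191*(-99) + 610*(31) = 1.
So 191*-99 ≡ 1 (mod 610), and -99 mod 610 = 511.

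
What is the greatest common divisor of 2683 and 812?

1

gcd(2683, 812):
  2683 = 3×812 + 247
  812 = 3×247 + 71
  247 = 3×71 + 34
  71 = 2×34 + 3
  34 = 11×3 + 1
  3 = 3×1
so gcd(2683, 812) = 1.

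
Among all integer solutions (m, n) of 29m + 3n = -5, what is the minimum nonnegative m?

2

gcd(29, 3) = 1  (29 = 9·3 + 2, 3 = 1·2 + 1, 2 = 2·1).
1 divides -5, so solutions exist.
Back-substituting, 29·(-1) + 3·(10) = 1.
Scale by -5/1 = -5: (m₀, n₀) = (5, -50).
General solution: m = 5 + 3t, n = -50 - 29t for integer t.
m ≥ 0: smallest is 5 mod 3 = 2 (at t = -1), with n = -21.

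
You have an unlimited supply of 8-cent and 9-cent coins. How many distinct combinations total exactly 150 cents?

2

Need nonnegative integers with 8j + 9k = 150.
gcd(8, 9) = 1, and 8·(-1) + 9·(1) = 1.
So (j₀, k₀) = (-150, 150); general j = -150 + 9t, k = 150 - 8t.
j ≥ 0 ⇒ t ≥ 17; k ≥ 0 ⇒ t ≤ 18. That's 2 values of t.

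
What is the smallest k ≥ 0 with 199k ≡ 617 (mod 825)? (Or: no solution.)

gcd(825, 199) = 1  (825 = 4·199 + 29, 199 = 6·29 + 25, 29 = 1·25 + 4, 25 = 6·4 + 1, 4 = 4·1).
1 divides 617, so solutions exist.
Back-substituting, 199·(199) + 825·(-48) = 1.
So 199·(199) ≡ 1 (mod 825); multiply by 617: k ≡ 122783 (mod 825).
Smallest nonnegative: k = 122783 mod 825 = 683.

683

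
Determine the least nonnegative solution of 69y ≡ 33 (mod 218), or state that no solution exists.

gcd(218, 69) = 1.
1 divides 33, so solutions exist.
By Bézout, 69·(79) + 218·(-25) = 1.
So 69·(79) ≡ 1 (mod 218); multiply by 33: y ≡ 2607 (mod 218).
Smallest nonnegative: y = 2607 mod 218 = 209.

209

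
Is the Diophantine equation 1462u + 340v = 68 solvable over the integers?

yes

gcd(1462, 340):
  1462 = 4×340 + 102
  340 = 3×102 + 34
  102 = 3×34
so gcd(1462, 340) = 34.
34 divides 68, so integer solutions exist.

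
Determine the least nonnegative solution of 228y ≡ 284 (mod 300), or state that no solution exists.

no solution

gcd(300, 228):
  300 = 1*228 + 72
  228 = 3*72 + 12
  72 = 6*12
so gcd(300, 228) = 12.
12 does not divide 284, so the congruence has no solution.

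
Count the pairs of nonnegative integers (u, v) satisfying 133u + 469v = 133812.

gcd(469, 133) = 7.
By Bézout, 133×(-7) + 469×(2) = 7.
One solution: (54, 270).
General: u = 54 + 67t, v = 270 - 19t.
u ≥ 0 ⇒ t ≥ 0; v ≥ 0 ⇒ t ≤ 14. So t ∈ [0, 14]: 15 solutions.

15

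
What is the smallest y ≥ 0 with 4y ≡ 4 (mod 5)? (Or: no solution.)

gcd(5, 4):
  5 = 1×4 + 1
  4 = 4×1
so gcd(5, 4) = 1.
1 divides 4, so solutions exist.
Back-substitute for Bézout coefficients:
  1 = 5 - 1×4
  ... = 4×(-1) + 5×(1)
So 4×(-1) ≡ 1 (mod 5); multiply by 4: y ≡ -4 (mod 5).
Smallest nonnegative: y = -4 mod 5 = 1.

1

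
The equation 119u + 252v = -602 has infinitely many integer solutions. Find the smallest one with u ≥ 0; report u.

gcd(252, 119) = 7  (252 = 2×119 + 14, 119 = 8×14 + 7, 14 = 2×7).
7 divides -602, so solutions exist.
Back-substituting, 119×(17) + 252×(-8) = 7.
Scale by -602/7 = -86: (u₀, v₀) = (-1462, 688).
General solution: u = -1462 + 36t, v = 688 - 17t for integer t.
u ≥ 0: smallest is -1462 mod 36 = 14 (at t = 41), with v = -9.

14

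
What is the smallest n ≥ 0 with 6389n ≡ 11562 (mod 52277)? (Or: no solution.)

26979

gcd(52277, 6389):
  52277 = 8*6389 + 1165
  6389 = 5*1165 + 564
  1165 = 2*564 + 37
  564 = 15*37 + 9
  37 = 4*9 + 1
  9 = 9*1
so gcd(52277, 6389) = 1.
1 divides 11562, so solutions exist.
Back-substitute for Bézout coefficients:
  1 = 37 - 4*9
  ... = 6389*(-5654) + 52277*(691)
So 6389*(-5654) ≡ 1 (mod 52277); multiply by 11562: n ≡ -65371548 (mod 52277).
Smallest nonnegative: n = -65371548 mod 52277 = 26979.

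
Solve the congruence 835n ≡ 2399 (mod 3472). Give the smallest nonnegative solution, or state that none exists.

gcd(3472, 835) = 1.
1 divides 2399, so solutions exist.
By Bézout, 835*(1131) + 3472*(-272) = 1.
So 835*(1131) ≡ 1 (mod 3472); multiply by 2399: n ≡ 2713269 (mod 3472).
Smallest nonnegative: n = 2713269 mod 3472 = 1637.

1637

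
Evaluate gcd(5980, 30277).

gcd(30277, 5980) = 13  (30277 = 5·5980 + 377, 5980 = 15·377 + 325, 377 = 1·325 + 52, 325 = 6·52 + 13, 52 = 4·13).

13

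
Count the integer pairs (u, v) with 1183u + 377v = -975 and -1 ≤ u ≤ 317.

11

gcd(1183, 377) = 13.
By Bézout, 1183·(-7) + 377·(22) = 13.
Particular solution: (3, -12).
General solution: u = 3 + 29t, v = -12 - 91t for integer t.
-1 ≤ 3 + 29t ≤ 317 gives t ∈ [0, 10], which is 11 values.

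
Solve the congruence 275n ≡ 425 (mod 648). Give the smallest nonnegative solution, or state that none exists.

gcd(648, 275) = 1  (648 = 2·275 + 98, 275 = 2·98 + 79, 98 = 1·79 + 19, 79 = 4·19 + 3, 19 = 6·3 + 1, 3 = 3·1).
1 divides 425, so solutions exist.
Back-substituting, 275·(-205) + 648·(87) = 1.
So 275·(-205) ≡ 1 (mod 648); multiply by 425: n ≡ -87125 (mod 648).
Smallest nonnegative: n = -87125 mod 648 = 355.

355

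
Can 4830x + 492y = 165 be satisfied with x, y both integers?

no

gcd(4830, 492):
  4830 = 9*492 + 402
  492 = 1*402 + 90
  402 = 4*90 + 42
  90 = 2*42 + 6
  42 = 7*6
so gcd(4830, 492) = 6.
6 does not divide 165 (remainder 3), so no integer solutions.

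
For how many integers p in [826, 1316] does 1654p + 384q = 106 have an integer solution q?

3

gcd(1654, 384):
  1654 = 4×384 + 118
  384 = 3×118 + 30
  118 = 3×30 + 28
  30 = 1×28 + 2
  28 = 14×2
so gcd(1654, 384) = 2.
Back-substitute for Bézout coefficients:
  2 = 30 - 1×28
  ... = 1654×(-13) + 384×(56)
Scale by 53: particular solution (-689, 2968); reduce p mod 192: (79, -340).
General solution: p = 79 + 192t, q = -340 - 827t for integer t.
826 ≤ 79 + 192t ≤ 1316 gives t ∈ [4, 6], which is 3 values.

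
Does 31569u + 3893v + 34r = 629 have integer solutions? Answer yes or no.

gcd(31569, 3893) = 17  (31569 = 8*3893 + 425, 3893 = 9*425 + 68, 425 = 6*68 + 17, 68 = 4*17).
gcd(17, 34) = 17.
17 divides 629, so integer solutions exist.

yes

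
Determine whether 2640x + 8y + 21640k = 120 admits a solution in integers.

yes

gcd(2640, 8):
  2640 = 330·8
so gcd(2640, 8) = 8.
gcd(8, 21640) = 8.
8 divides 120, so integer solutions exist.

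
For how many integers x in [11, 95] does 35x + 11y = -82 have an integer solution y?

gcd(35, 11):
  35 = 3×11 + 2
  11 = 5×2 + 1
  2 = 2×1
so gcd(35, 11) = 1.
Back-substitute for Bézout coefficients:
  1 = 11 - 5×2
  ... = 35×(-5) + 11×(16)
Scale by -82: particular solution (410, -1312); reduce x mod 11: (3, -17).
General solution: x = 3 + 11t, y = -17 - 35t for integer t.
11 ≤ 3 + 11t ≤ 95 gives t ∈ [1, 8], which is 8 values.

8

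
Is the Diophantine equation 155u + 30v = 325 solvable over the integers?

gcd(155, 30) = 5.
5 divides 325, so integer solutions exist.

yes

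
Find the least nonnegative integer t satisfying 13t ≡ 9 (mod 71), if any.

28

gcd(71, 13):
  71 = 5*13 + 6
  13 = 2*6 + 1
  6 = 6*1
so gcd(71, 13) = 1.
1 divides 9, so solutions exist.
Back-substitute for Bézout coefficients:
  1 = 13 - 2*6
  ... = 13*(11) + 71*(-2)
So 13*(11) ≡ 1 (mod 71); multiply by 9: t ≡ 99 (mod 71).
Smallest nonnegative: t = 99 mod 71 = 28.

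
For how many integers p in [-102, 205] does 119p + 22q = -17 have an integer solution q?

gcd(119, 22) = 1.
By Bézout, 119·(5) + 22·(-27) = 1.
Particular solution: (3, -17).
General solution: p = 3 + 22t, q = -17 - 119t for integer t.
-102 ≤ 3 + 22t ≤ 205 gives t ∈ [-4, 9], which is 14 values.

14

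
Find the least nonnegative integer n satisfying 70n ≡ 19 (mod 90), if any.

gcd(90, 70):
  90 = 1×70 + 20
  70 = 3×20 + 10
  20 = 2×10
so gcd(90, 70) = 10.
10 does not divide 19, so the congruence has no solution.

no solution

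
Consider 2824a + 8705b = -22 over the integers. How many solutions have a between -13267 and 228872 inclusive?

28

gcd(8705, 2824) = 1  (8705 = 3·2824 + 233, 2824 = 12·233 + 28, 233 = 8·28 + 9, 28 = 3·9 + 1, 9 = 9·1).
Back-substituting, 2824·(934) + 8705·(-303) = 1.
Scale by -22: particular solution (-20548, 6666); reduce a mod 8705: (5567, -1806).
General solution: a = 5567 + 8705t, b = -1806 - 2824t for integer t.
-13267 ≤ 5567 + 8705t ≤ 228872 gives t ∈ [-2, 25], which is 28 values.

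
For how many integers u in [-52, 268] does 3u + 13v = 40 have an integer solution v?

24

gcd(13, 3):
  13 = 4*3 + 1
  3 = 3*1
so gcd(13, 3) = 1.
Back-substitute for Bézout coefficients:
  1 = 13 - 4*3
  ... = 3*(-4) + 13*(1)
Scale by 40: particular solution (-160, 40); reduce u mod 13: (9, 1).
General solution: u = 9 + 13t, v = 1 - 3t for integer t.
-52 ≤ 9 + 13t ≤ 268 gives t ∈ [-4, 19], which is 24 values.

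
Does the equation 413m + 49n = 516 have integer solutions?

no

gcd(413, 49) = 7.
7 does not divide 516 (remainder 5), so no integer solutions.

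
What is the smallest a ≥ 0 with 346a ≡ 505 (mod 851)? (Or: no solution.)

850

gcd(851, 346) = 1.
1 divides 505, so solutions exist.
By Bézout, 346×(-91) + 851×(37) = 1.
So 346×(-91) ≡ 1 (mod 851); multiply by 505: a ≡ -45955 (mod 851).
Smallest nonnegative: a = -45955 mod 851 = 850.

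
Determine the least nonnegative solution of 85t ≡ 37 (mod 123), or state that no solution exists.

67

gcd(123, 85):
  123 = 1·85 + 38
  85 = 2·38 + 9
  38 = 4·9 + 2
  9 = 4·2 + 1
  2 = 2·1
so gcd(123, 85) = 1.
1 divides 37, so solutions exist.
Back-substitute for Bézout coefficients:
  1 = 9 - 4·2
  ... = 85·(55) + 123·(-38)
So 85·(55) ≡ 1 (mod 123); multiply by 37: t ≡ 2035 (mod 123).
Smallest nonnegative: t = 2035 mod 123 = 67.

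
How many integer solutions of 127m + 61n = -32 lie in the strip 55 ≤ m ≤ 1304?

21

gcd(127, 61) = 1.
By Bézout, 127*(-12) + 61*(25) = 1.
Particular solution: (18, -38).
General solution: m = 18 + 61t, n = -38 - 127t for integer t.
55 ≤ 18 + 61t ≤ 1304 gives t ∈ [1, 21], which is 21 values.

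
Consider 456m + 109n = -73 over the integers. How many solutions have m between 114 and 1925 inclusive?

gcd(456, 109) = 1  (456 = 4·109 + 20, 109 = 5·20 + 9, 20 = 2·9 + 2, 9 = 4·2 + 1, 2 = 2·1).
Back-substituting, 456·(-49) + 109·(205) = 1.
Scale by -73: particular solution (3577, -14965); reduce m mod 109: (89, -373).
General solution: m = 89 + 109t, n = -373 - 456t for integer t.
114 ≤ 89 + 109t ≤ 1925 gives t ∈ [1, 16], which is 16 values.

16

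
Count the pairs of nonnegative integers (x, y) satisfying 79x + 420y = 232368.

gcd(420, 79) = 1  (420 = 5*79 + 25, 79 = 3*25 + 4, 25 = 6*4 + 1, 4 = 4*1).
Back-substituting, 79*(-101) + 420*(19) = 1.
Scale by 232368: one solution is (-23469168, 4414992). Reduce x mod 420: (12, 551).
General: x = 12 + 420t, y = 551 - 79t.
x ≥ 0 ⇒ t ≥ 0; y ≥ 0 ⇒ t ≤ 6. So t ∈ [0, 6]: 7 solutions.

7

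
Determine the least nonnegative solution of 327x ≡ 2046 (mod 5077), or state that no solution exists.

2242

gcd(5077, 327):
  5077 = 15·327 + 172
  327 = 1·172 + 155
  172 = 1·155 + 17
  155 = 9·17 + 2
  17 = 8·2 + 1
  2 = 2·1
so gcd(5077, 327) = 1.
1 divides 2046, so solutions exist.
Back-substitute for Bézout coefficients:
  1 = 17 - 8·2
  ... = 327·(-2391) + 5077·(154)
So 327·(-2391) ≡ 1 (mod 5077); multiply by 2046: x ≡ -4891986 (mod 5077).
Smallest nonnegative: x = -4891986 mod 5077 = 2242.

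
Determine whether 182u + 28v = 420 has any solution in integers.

yes

gcd(182, 28) = 14  (182 = 6*28 + 14, 28 = 2*14).
14 divides 420, so integer solutions exist.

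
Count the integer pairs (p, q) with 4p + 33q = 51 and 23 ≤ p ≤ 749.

gcd(33, 4) = 1.
By Bézout, 4×(-8) + 33×(1) = 1.
Particular solution: (21, -1).
General solution: p = 21 + 33t, q = -1 - 4t for integer t.
23 ≤ 21 + 33t ≤ 749 gives t ∈ [1, 22], which is 22 values.

22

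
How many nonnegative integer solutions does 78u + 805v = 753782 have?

gcd(805, 78):
  805 = 10·78 + 25
  78 = 3·25 + 3
  25 = 8·3 + 1
  3 = 3·1
so gcd(805, 78) = 1.
Back-substitute for Bézout coefficients:
  1 = 25 - 8·3
  ... = 78·(-258) + 805·(25)
Scale by 753782: one solution is (-194475756, 18844550). Reduce u mod 805: (169, 920).
General: u = 169 + 805t, v = 920 - 78t.
u ≥ 0 ⇒ t ≥ 0; v ≥ 0 ⇒ t ≤ 11. So t ∈ [0, 11]: 12 solutions.

12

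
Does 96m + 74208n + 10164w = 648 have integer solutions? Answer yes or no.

yes

gcd(74208, 96) = 96.
gcd(96, 10164) = 12.
12 divides 648, so integer solutions exist.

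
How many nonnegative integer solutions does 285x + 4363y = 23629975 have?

19

gcd(4363, 285):
  4363 = 15·285 + 88
  285 = 3·88 + 21
  88 = 4·21 + 4
  21 = 5·4 + 1
  4 = 4·1
so gcd(4363, 285) = 1.
Back-substitute for Bézout coefficients:
  1 = 21 - 5·4
  ... = 285·(1041) + 4363·(-68)
Scale by 23629975: one solution is (24598803975, -1606838300). Reduce x mod 4363: (551, 5380).
General: x = 551 + 4363t, y = 5380 - 285t.
x ≥ 0 ⇒ t ≥ 0; y ≥ 0 ⇒ t ≤ 18. So t ∈ [0, 18]: 19 solutions.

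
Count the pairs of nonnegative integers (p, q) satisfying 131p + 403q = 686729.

13

gcd(403, 131):
  403 = 3·131 + 10
  131 = 13·10 + 1
  10 = 10·1
so gcd(403, 131) = 1.
Back-substitute for Bézout coefficients:
  1 = 131 - 13·10
  ... = 131·(40) + 403·(-13)
Scale by 686729: one solution is (27469160, -8927477). Reduce p mod 403: (277, 1614).
General: p = 277 + 403t, q = 1614 - 131t.
p ≥ 0 ⇒ t ≥ 0; q ≥ 0 ⇒ t ≤ 12. So t ∈ [0, 12]: 13 solutions.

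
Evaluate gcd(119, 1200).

gcd(1200, 119):
  1200 = 10·119 + 10
  119 = 11·10 + 9
  10 = 1·9 + 1
  9 = 9·1
so gcd(1200, 119) = 1.

1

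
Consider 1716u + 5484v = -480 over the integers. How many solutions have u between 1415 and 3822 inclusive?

gcd(5484, 1716) = 12.
By Bézout, 1716·(-147) + 5484·(46) = 12.
Particular solution: (396, -124).
General solution: u = 396 + 457t, v = -124 - 143t for integer t.
1415 ≤ 396 + 457t ≤ 3822 gives t ∈ [3, 7], which is 5 values.

5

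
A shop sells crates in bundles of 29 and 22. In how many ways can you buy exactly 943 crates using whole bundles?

2

Need nonnegative integers with 29j + 22k = 943.
gcd(29, 22) = 1, and 29·(-3) + 22·(4) = 1.
So (j₀, k₀) = (-2829, 3772); general j = -2829 + 22t, k = 3772 - 29t.
j ≥ 0 ⇒ t ≥ 129; k ≥ 0 ⇒ t ≤ 130. That's 2 values of t.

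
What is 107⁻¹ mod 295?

gcd(295, 107) = 1  (295 = 2*107 + 81, 107 = 1*81 + 26, 81 = 3*26 + 3, 26 = 8*3 + 2, 3 = 1*2 + 1, 2 = 2*1).
Back-substituting, 107*(-102) + 295*(37) = 1.
So 107*-102 ≡ 1 (mod 295), and -102 mod 295 = 193.

193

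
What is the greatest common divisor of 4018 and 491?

gcd(4018, 491) = 1  (4018 = 8×491 + 90, 491 = 5×90 + 41, 90 = 2×41 + 8, 41 = 5×8 + 1, 8 = 8×1).

1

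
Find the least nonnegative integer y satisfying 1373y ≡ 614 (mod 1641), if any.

1504

gcd(1641, 1373) = 1  (1641 = 1×1373 + 268, 1373 = 5×268 + 33, 268 = 8×33 + 4, 33 = 8×4 + 1, 4 = 4×1).
1 divides 614, so solutions exist.
Back-substituting, 1373×(398) + 1641×(-333) = 1.
So 1373×(398) ≡ 1 (mod 1641); multiply by 614: y ≡ 244372 (mod 1641).
Smallest nonnegative: y = 244372 mod 1641 = 1504.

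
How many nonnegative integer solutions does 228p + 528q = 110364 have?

11

gcd(528, 228) = 12.
By Bézout, 228×(7) + 528×(-3) = 12.
One solution: (7, 206).
General: p = 7 + 44t, q = 206 - 19t.
p ≥ 0 ⇒ t ≥ 0; q ≥ 0 ⇒ t ≤ 10. So t ∈ [0, 10]: 11 solutions.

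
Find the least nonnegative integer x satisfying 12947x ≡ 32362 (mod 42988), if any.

3698

gcd(42988, 12947):
  42988 = 3·12947 + 4147
  12947 = 3·4147 + 506
  4147 = 8·506 + 99
  506 = 5·99 + 11
  99 = 9·11
so gcd(42988, 12947) = 11.
11 divides 32362, so solutions exist.
Back-substitute for Bézout coefficients:
  11 = 506 - 5·99
  ... = 12947·(425) + 42988·(-128)
So 12947·(425) ≡ 11 (mod 42988); multiply by 2942: x ≡ 1250350 (mod 3908).
Smallest nonnegative: x = 1250350 mod 3908 = 3698.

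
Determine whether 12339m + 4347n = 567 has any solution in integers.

yes

gcd(12339, 4347) = 27.
27 divides 567, so integer solutions exist.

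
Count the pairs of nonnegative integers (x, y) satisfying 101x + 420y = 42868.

1

gcd(420, 101):
  420 = 4·101 + 16
  101 = 6·16 + 5
  16 = 3·5 + 1
  5 = 5·1
so gcd(420, 101) = 1.
Back-substitute for Bézout coefficients:
  1 = 16 - 3·5
  ... = 101·(-79) + 420·(19)
Scale by 42868: one solution is (-3386572, 814492). Reduce x mod 420: (308, 28).
General: x = 308 + 420t, y = 28 - 101t.
x ≥ 0 ⇒ t ≥ 0; y ≥ 0 ⇒ t ≤ 0. So t ∈ [0, 0]: 1 solution.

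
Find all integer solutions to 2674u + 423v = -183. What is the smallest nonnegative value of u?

gcd(2674, 423):
  2674 = 6·423 + 136
  423 = 3·136 + 15
  136 = 9·15 + 1
  15 = 15·1
so gcd(2674, 423) = 1.
1 divides -183, so solutions exist.
Back-substitute for Bézout coefficients:
  1 = 136 - 9·15
  ... = 2674·(28) + 423·(-177)
Scale by -183/1 = -183: (u₀, v₀) = (-5124, 32391).
General solution: u = -5124 + 423t, v = 32391 - 2674t for integer t.
u ≥ 0: smallest is -5124 mod 423 = 375 (at t = 13), with v = -2371.

375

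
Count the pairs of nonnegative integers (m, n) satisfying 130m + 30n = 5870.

15

gcd(130, 30):
  130 = 4·30 + 10
  30 = 3·10
so gcd(130, 30) = 10.
Back-substitute for Bézout coefficients:
  10 = 130 - 4·30
  ... = 130·(1) + 30·(-4)
Scale by 587: one solution is (587, -2348). Reduce m mod 3: (2, 187).
General: m = 2 + 3t, n = 187 - 13t.
m ≥ 0 ⇒ t ≥ 0; n ≥ 0 ⇒ t ≤ 14. So t ∈ [0, 14]: 15 solutions.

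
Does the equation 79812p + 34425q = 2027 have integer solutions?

gcd(79812, 34425) = 27.
27 does not divide 2027 (remainder 2), so no integer solutions.

no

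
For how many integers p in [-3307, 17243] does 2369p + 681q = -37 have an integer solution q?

gcd(2369, 681) = 1.
By Bézout, 2369·(-94) + 681·(327) = 1.
Particular solution: (73, -254).
General solution: p = 73 + 681t, q = -254 - 2369t for integer t.
-3307 ≤ 73 + 681t ≤ 17243 gives t ∈ [-4, 25], which is 30 values.

30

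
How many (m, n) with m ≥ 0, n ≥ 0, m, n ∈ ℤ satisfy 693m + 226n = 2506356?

16

gcd(693, 226) = 1  (693 = 3·226 + 15, 226 = 15·15 + 1, 15 = 15·1).
Back-substituting, 693·(-15) + 226·(46) = 1.
Scale by 2506356: one solution is (-37595340, 115292376). Reduce m mod 226: (212, 10440).
General: m = 212 + 226t, n = 10440 - 693t.
m ≥ 0 ⇒ t ≥ 0; n ≥ 0 ⇒ t ≤ 15. So t ∈ [0, 15]: 16 solutions.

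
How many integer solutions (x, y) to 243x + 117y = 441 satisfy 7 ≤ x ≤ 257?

gcd(243, 117) = 9  (243 = 2×117 + 9, 117 = 13×9).
Back-substituting, 243×(1) + 117×(-2) = 9.
Scale by 49: particular solution (49, -98); reduce x mod 13: (10, -17).
General solution: x = 10 + 13t, y = -17 - 27t for integer t.
7 ≤ 10 + 13t ≤ 257 gives t ∈ [0, 19], which is 20 values.

20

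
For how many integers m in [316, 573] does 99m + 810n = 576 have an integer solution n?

gcd(810, 99) = 9.
By Bézout, 99*(41) + 810*(-5) = 9.
Particular solution: (14, -1).
General solution: m = 14 + 90t, n = -1 - 11t for integer t.
316 ≤ 14 + 90t ≤ 573 gives t ∈ [4, 6], which is 3 values.

3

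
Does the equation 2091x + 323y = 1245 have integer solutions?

no

gcd(2091, 323):
  2091 = 6×323 + 153
  323 = 2×153 + 17
  153 = 9×17
so gcd(2091, 323) = 17.
17 does not divide 1245 (remainder 4), so no integer solutions.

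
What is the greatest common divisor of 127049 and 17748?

gcd(127049, 17748):
  127049 = 7·17748 + 2813
  17748 = 6·2813 + 870
  2813 = 3·870 + 203
  870 = 4·203 + 58
  203 = 3·58 + 29
  58 = 2·29
so gcd(127049, 17748) = 29.

29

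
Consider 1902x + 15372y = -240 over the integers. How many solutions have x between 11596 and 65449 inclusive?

21

gcd(15372, 1902) = 6  (15372 = 8·1902 + 156, 1902 = 12·156 + 30, 156 = 5·30 + 6, 30 = 5·6).
Back-substituting, 1902·(-493) + 15372·(61) = 6.
Scale by -40: particular solution (19720, -2440); reduce x mod 2562: (1786, -221).
General solution: x = 1786 + 2562t, y = -221 - 317t for integer t.
11596 ≤ 1786 + 2562t ≤ 65449 gives t ∈ [4, 24], which is 21 values.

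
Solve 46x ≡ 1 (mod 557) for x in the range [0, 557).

gcd(557, 46) = 1.
By Bézout, 46·(109) + 557·(-9) = 1.
So 46·109 ≡ 1 (mod 557), and 109 mod 557 = 109.

109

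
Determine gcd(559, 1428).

1

gcd(1428, 559) = 1  (1428 = 2*559 + 310, 559 = 1*310 + 249, 310 = 1*249 + 61, 249 = 4*61 + 5, 61 = 12*5 + 1, 5 = 5*1).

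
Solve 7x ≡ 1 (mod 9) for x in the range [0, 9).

gcd(9, 7) = 1.
By Bézout, 7*(4) + 9*(-3) = 1.
So 7*4 ≡ 1 (mod 9), and 4 mod 9 = 4.

4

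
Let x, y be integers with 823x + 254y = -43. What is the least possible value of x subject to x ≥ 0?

195

gcd(823, 254):
  823 = 3×254 + 61
  254 = 4×61 + 10
  61 = 6×10 + 1
  10 = 10×1
so gcd(823, 254) = 1.
1 divides -43, so solutions exist.
Back-substitute for Bézout coefficients:
  1 = 61 - 6×10
  ... = 823×(25) + 254×(-81)
Scale by -43/1 = -43: (x₀, y₀) = (-1075, 3483).
General solution: x = -1075 + 254t, y = 3483 - 823t for integer t.
x ≥ 0: smallest is -1075 mod 254 = 195 (at t = 5), with y = -632.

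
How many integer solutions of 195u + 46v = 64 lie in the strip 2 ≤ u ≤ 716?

gcd(195, 46) = 1.
By Bézout, 195×(21) + 46×(-89) = 1.
Particular solution: (10, -41).
General solution: u = 10 + 46t, v = -41 - 195t for integer t.
2 ≤ 10 + 46t ≤ 716 gives t ∈ [0, 15], which is 16 values.

16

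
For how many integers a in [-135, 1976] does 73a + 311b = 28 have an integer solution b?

gcd(311, 73):
  311 = 4·73 + 19
  73 = 3·19 + 16
  19 = 1·16 + 3
  16 = 5·3 + 1
  3 = 3·1
so gcd(311, 73) = 1.
Back-substitute for Bézout coefficients:
  1 = 16 - 5·3
  ... = 73·(98) + 311·(-23)
Scale by 28: particular solution (2744, -644); reduce a mod 311: (256, -60).
General solution: a = 256 + 311t, b = -60 - 73t for integer t.
-135 ≤ 256 + 311t ≤ 1976 gives t ∈ [-1, 5], which is 7 values.

7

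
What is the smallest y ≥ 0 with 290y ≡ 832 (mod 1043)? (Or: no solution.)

gcd(1043, 290) = 1.
1 divides 832, so solutions exist.
By Bézout, 290×(-205) + 1043×(57) = 1.
So 290×(-205) ≡ 1 (mod 1043); multiply by 832: y ≡ -170560 (mod 1043).
Smallest nonnegative: y = -170560 mod 1043 = 492.

492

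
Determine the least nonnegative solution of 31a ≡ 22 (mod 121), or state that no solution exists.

110

gcd(121, 31) = 1  (121 = 3*31 + 28, 31 = 1*28 + 3, 28 = 9*3 + 1, 3 = 3*1).
1 divides 22, so solutions exist.
Back-substituting, 31*(-39) + 121*(10) = 1.
So 31*(-39) ≡ 1 (mod 121); multiply by 22: a ≡ -858 (mod 121).
Smallest nonnegative: a = -858 mod 121 = 110.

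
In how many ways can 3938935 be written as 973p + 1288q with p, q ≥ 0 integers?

gcd(1288, 973) = 7.
By Bézout, 973*(-45) + 1288*(34) = 7.
One solution: (171, 2929).
General: p = 171 + 184t, q = 2929 - 139t.
p ≥ 0 ⇒ t ≥ 0; q ≥ 0 ⇒ t ≤ 21. So t ∈ [0, 21]: 22 solutions.

22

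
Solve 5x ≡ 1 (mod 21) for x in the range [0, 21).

gcd(21, 5):
  21 = 4·5 + 1
  5 = 5·1
so gcd(21, 5) = 1.
Back-substitute for Bézout coefficients:
  1 = 21 - 4·5
  ... = 5·(-4) + 21·(1)
So 5·-4 ≡ 1 (mod 21), and -4 mod 21 = 17.

17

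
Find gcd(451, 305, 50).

gcd(451, 305) = 1  (451 = 1×305 + 146, 305 = 2×146 + 13, 146 = 11×13 + 3, 13 = 4×3 + 1, 3 = 3×1).
gcd(1, 50) = 1.

1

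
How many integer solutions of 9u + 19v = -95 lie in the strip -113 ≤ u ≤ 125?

12

gcd(19, 9) = 1  (19 = 2×9 + 1, 9 = 9×1).
Back-substituting, 9×(-2) + 19×(1) = 1.
Scale by -95: particular solution (190, -95); reduce u mod 19: (0, -5).
General solution: u = 0 + 19t, v = -5 - 9t for integer t.
-113 ≤ 0 + 19t ≤ 125 gives t ∈ [-5, 6], which is 12 values.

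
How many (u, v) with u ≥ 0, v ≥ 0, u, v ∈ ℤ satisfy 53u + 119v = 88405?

14

gcd(119, 53):
  119 = 2·53 + 13
  53 = 4·13 + 1
  13 = 13·1
so gcd(119, 53) = 1.
Back-substitute for Bézout coefficients:
  1 = 53 - 4·13
  ... = 53·(9) + 119·(-4)
Scale by 88405: one solution is (795645, -353620). Reduce u mod 119: (11, 738).
General: u = 11 + 119t, v = 738 - 53t.
u ≥ 0 ⇒ t ≥ 0; v ≥ 0 ⇒ t ≤ 13. So t ∈ [0, 13]: 14 solutions.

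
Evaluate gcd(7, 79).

1

gcd(79, 7):
  79 = 11×7 + 2
  7 = 3×2 + 1
  2 = 2×1
so gcd(79, 7) = 1.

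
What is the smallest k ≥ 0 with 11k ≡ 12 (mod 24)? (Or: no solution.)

12

gcd(24, 11) = 1.
1 divides 12, so solutions exist.
By Bézout, 11*(11) + 24*(-5) = 1.
So 11*(11) ≡ 1 (mod 24); multiply by 12: k ≡ 132 (mod 24).
Smallest nonnegative: k = 132 mod 24 = 12.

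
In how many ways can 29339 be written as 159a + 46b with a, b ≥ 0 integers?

gcd(159, 46) = 1  (159 = 3×46 + 21, 46 = 2×21 + 4, 21 = 5×4 + 1, 4 = 4×1).
Back-substituting, 159×(11) + 46×(-38) = 1.
Scale by 29339: one solution is (322729, -1114882). Reduce a mod 46: (39, 503).
General: a = 39 + 46t, b = 503 - 159t.
a ≥ 0 ⇒ t ≥ 0; b ≥ 0 ⇒ t ≤ 3. So t ∈ [0, 3]: 4 solutions.

4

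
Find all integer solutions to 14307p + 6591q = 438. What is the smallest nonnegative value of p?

1799

gcd(14307, 6591):
  14307 = 2·6591 + 1125
  6591 = 5·1125 + 966
  1125 = 1·966 + 159
  966 = 6·159 + 12
  159 = 13·12 + 3
  12 = 4·3
so gcd(14307, 6591) = 3.
3 divides 438, so solutions exist.
Back-substitute for Bézout coefficients:
  3 = 159 - 13·12
  ... = 14307·(539) + 6591·(-1170)
Scale by 438/3 = 146: (p₀, q₀) = (78694, -170820).
General solution: p = 78694 + 2197t, q = -170820 - 4769t for integer t.
p ≥ 0: smallest is 78694 mod 2197 = 1799 (at t = -35), with q = -3905.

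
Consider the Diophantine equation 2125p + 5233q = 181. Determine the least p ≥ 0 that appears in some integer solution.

gcd(5233, 2125) = 1  (5233 = 2×2125 + 983, 2125 = 2×983 + 159, 983 = 6×159 + 29, 159 = 5×29 + 14, 29 = 2×14 + 1, 14 = 14×1).
1 divides 181, so solutions exist.
Back-substituting, 2125×(-362) + 5233×(147) = 1.
Scale by 181/1 = 181: (p₀, q₀) = (-65522, 26607).
General solution: p = -65522 + 5233t, q = 26607 - 2125t for integer t.
p ≥ 0: smallest is -65522 mod 5233 = 2507 (at t = 13), with q = -1018.

2507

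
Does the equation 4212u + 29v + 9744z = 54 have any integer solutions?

gcd(4212, 29):
  4212 = 145×29 + 7
  29 = 4×7 + 1
  7 = 7×1
so gcd(4212, 29) = 1.
gcd(1, 9744) = 1.
1 divides 54, so integer solutions exist.

yes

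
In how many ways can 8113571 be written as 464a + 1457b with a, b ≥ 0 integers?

12

gcd(1457, 464):
  1457 = 3×464 + 65
  464 = 7×65 + 9
  65 = 7×9 + 2
  9 = 4×2 + 1
  2 = 2×1
so gcd(1457, 464) = 1.
Back-substitute for Bézout coefficients:
  1 = 9 - 4×2
  ... = 464×(650) + 1457×(-207)
Scale by 8113571: one solution is (5273821150, -1679509197). Reduce a mod 1457: (1299, 5155).
General: a = 1299 + 1457t, b = 5155 - 464t.
a ≥ 0 ⇒ t ≥ 0; b ≥ 0 ⇒ t ≤ 11. So t ∈ [0, 11]: 12 solutions.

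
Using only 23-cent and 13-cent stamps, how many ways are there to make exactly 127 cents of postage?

1

Need nonnegative integers with 23j + 13k = 127.
gcd(23, 13) = 1, and 23·(4) + 13·(-7) = 1.
So (j₀, k₀) = (508, -889); general j = 508 + 13t, k = -889 - 23t.
j ≥ 0 ⇒ t ≥ -39; k ≥ 0 ⇒ t ≤ -39. That's 1 value of t.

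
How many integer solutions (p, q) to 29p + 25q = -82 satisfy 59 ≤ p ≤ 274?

gcd(29, 25) = 1  (29 = 1×25 + 4, 25 = 6×4 + 1, 4 = 4×1).
Back-substituting, 29×(-6) + 25×(7) = 1.
Scale by -82: particular solution (492, -574); reduce p mod 25: (17, -23).
General solution: p = 17 + 25t, q = -23 - 29t for integer t.
59 ≤ 17 + 25t ≤ 274 gives t ∈ [2, 10], which is 9 values.

9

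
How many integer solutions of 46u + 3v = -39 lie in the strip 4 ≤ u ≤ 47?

gcd(46, 3) = 1.
By Bézout, 46·(1) + 3·(-15) = 1.
Particular solution: (0, -13).
General solution: u = 0 + 3t, v = -13 - 46t for integer t.
4 ≤ 0 + 3t ≤ 47 gives t ∈ [2, 15], which is 14 values.

14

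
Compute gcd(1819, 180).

1

gcd(1819, 180) = 1  (1819 = 10×180 + 19, 180 = 9×19 + 9, 19 = 2×9 + 1, 9 = 9×1).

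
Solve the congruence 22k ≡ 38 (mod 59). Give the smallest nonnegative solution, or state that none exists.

50

gcd(59, 22) = 1.
1 divides 38, so solutions exist.
By Bézout, 22·(-8) + 59·(3) = 1.
So 22·(-8) ≡ 1 (mod 59); multiply by 38: k ≡ -304 (mod 59).
Smallest nonnegative: k = -304 mod 59 = 50.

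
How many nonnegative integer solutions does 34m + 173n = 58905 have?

gcd(173, 34):
  173 = 5*34 + 3
  34 = 11*3 + 1
  3 = 3*1
so gcd(173, 34) = 1.
Back-substitute for Bézout coefficients:
  1 = 34 - 11*3
  ... = 34*(56) + 173*(-11)
Scale by 58905: one solution is (3298680, -647955). Reduce m mod 173: (89, 323).
General: m = 89 + 173t, n = 323 - 34t.
m ≥ 0 ⇒ t ≥ 0; n ≥ 0 ⇒ t ≤ 9. So t ∈ [0, 9]: 10 solutions.

10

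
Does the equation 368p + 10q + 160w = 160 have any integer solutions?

gcd(368, 10) = 2.
gcd(2, 160) = 2.
2 divides 160, so integer solutions exist.

yes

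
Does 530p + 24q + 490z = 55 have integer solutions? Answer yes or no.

no

gcd(530, 24) = 2.
gcd(2, 490) = 2.
2 does not divide 55 (remainder 1), so no integer solutions.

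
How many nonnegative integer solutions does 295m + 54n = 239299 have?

16

gcd(295, 54) = 1  (295 = 5×54 + 25, 54 = 2×25 + 4, 25 = 6×4 + 1, 4 = 4×1).
Back-substituting, 295×(13) + 54×(-71) = 1.
Scale by 239299: one solution is (3110887, -16990229). Reduce m mod 54: (1, 4426).
General: m = 1 + 54t, n = 4426 - 295t.
m ≥ 0 ⇒ t ≥ 0; n ≥ 0 ⇒ t ≤ 15. So t ∈ [0, 15]: 16 solutions.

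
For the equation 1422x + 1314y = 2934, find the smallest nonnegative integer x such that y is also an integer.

gcd(1422, 1314) = 18.
18 divides 2934, so solutions exist.
By Bézout, 1422×(-12) + 1314×(13) = 18.
Scale by 2934/18 = 163: (x₀, y₀) = (-1956, 2119).
General solution: x = -1956 + 73t, y = 2119 - 79t for integer t.
x ≥ 0: smallest is -1956 mod 73 = 15 (at t = 27), with y = -14.

15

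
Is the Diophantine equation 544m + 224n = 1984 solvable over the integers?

yes

gcd(544, 224) = 32.
32 divides 1984, so integer solutions exist.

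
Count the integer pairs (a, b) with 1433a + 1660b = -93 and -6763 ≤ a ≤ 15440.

13

gcd(1660, 1433):
  1660 = 1·1433 + 227
  1433 = 6·227 + 71
  227 = 3·71 + 14
  71 = 5·14 + 1
  14 = 14·1
so gcd(1660, 1433) = 1.
Back-substitute for Bézout coefficients:
  1 = 71 - 5·14
  ... = 1433·(117) + 1660·(-101)
Scale by -93: particular solution (-10881, 9393); reduce a mod 1660: (739, -638).
General solution: a = 739 + 1660t, b = -638 - 1433t for integer t.
-6763 ≤ 739 + 1660t ≤ 15440 gives t ∈ [-4, 8], which is 13 values.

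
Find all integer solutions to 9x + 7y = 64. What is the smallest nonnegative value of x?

4

gcd(9, 7) = 1  (9 = 1×7 + 2, 7 = 3×2 + 1, 2 = 2×1).
1 divides 64, so solutions exist.
Back-substituting, 9×(-3) + 7×(4) = 1.
Scale by 64/1 = 64: (x₀, y₀) = (-192, 256).
General solution: x = -192 + 7t, y = 256 - 9t for integer t.
x ≥ 0: smallest is -192 mod 7 = 4 (at t = 28), with y = 4.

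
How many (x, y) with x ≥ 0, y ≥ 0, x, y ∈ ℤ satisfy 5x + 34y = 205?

2

gcd(34, 5) = 1.
By Bézout, 5*(7) + 34*(-1) = 1.
One solution: (7, 5).
General: x = 7 + 34t, y = 5 - 5t.
x ≥ 0 ⇒ t ≥ 0; y ≥ 0 ⇒ t ≤ 1. So t ∈ [0, 1]: 2 solutions.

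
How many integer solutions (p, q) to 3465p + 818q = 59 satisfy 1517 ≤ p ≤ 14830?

16

gcd(3465, 818):
  3465 = 4×818 + 193
  818 = 4×193 + 46
  193 = 4×46 + 9
  46 = 5×9 + 1
  9 = 9×1
so gcd(3465, 818) = 1.
Back-substitute for Bézout coefficients:
  1 = 46 - 5×9
  ... = 3465×(-89) + 818×(377)
Scale by 59: particular solution (-5251, 22243); reduce p mod 818: (475, -2012).
General solution: p = 475 + 818t, q = -2012 - 3465t for integer t.
1517 ≤ 475 + 818t ≤ 14830 gives t ∈ [2, 17], which is 16 values.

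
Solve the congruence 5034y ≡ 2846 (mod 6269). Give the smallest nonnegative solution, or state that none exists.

18

gcd(6269, 5034):
  6269 = 1·5034 + 1235
  5034 = 4·1235 + 94
  1235 = 13·94 + 13
  94 = 7·13 + 3
  13 = 4·3 + 1
  3 = 3·1
so gcd(6269, 5034) = 1.
1 divides 2846, so solutions exist.
Back-substitute for Bézout coefficients:
  1 = 13 - 4·3
  ... = 5034·(-1934) + 6269·(1553)
So 5034·(-1934) ≡ 1 (mod 6269); multiply by 2846: y ≡ -5504164 (mod 6269).
Smallest nonnegative: y = -5504164 mod 6269 = 18.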